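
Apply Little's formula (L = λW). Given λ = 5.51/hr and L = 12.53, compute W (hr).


W = L/λ = 12.53/5.51 = 2.2740 hr

Final: 2.2740 hr


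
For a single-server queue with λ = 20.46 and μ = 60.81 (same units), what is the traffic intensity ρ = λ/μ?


ρ = λ/μ = 20.46/60.81 = 0.3365

Final: 0.3365


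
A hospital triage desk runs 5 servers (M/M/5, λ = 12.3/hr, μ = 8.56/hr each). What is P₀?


a = λ/μ = 12.3/8.56 = 1.4369; ρ = a/c = 0.2874
Σ_{k=0}^{4} a^k/k! (terms k=0..4) = 1.00000 + 1.43692 + 1.03236 + 0.49447 + 0.17763 = 4.14138
Tail: a^5/(5!(1−ρ)) = 6.12571/(120·0.7126) = 0.07163
P₀ = 1/(4.14138 + 0.07163) = 1/4.21302 = 0.237360

Final: 0.237360


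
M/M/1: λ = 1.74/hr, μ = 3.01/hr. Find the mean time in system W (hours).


W = 1/(μ−λ) = 1/(3.01 − 1.74) = 1/1.27 = 0.7874 hr

Final: 0.7874 hr


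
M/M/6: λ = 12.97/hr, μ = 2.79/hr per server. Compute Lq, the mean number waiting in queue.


a = λ/μ = 4.6487; ρ = a/6 = 0.7748
P₀ = 0.007519
Lq = P₀·a^c·ρ / (c!·(1−ρ)²) = 0.007519·10092.86901·0.7748/(720·0.05072)
= 1.61014

Final: 1.61014


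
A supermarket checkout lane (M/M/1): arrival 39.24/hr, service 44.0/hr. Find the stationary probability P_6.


ρ = 39.24/44.0 = 0.8918
P_n = (1−ρ)·ρ^n = (1 − 0.8918)·0.8918^6 = 0.1082·0.503104 = 0.054427

Final: 0.054427


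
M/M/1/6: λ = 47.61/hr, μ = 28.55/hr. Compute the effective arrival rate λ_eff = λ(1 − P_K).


ρ = 1.6676; P_K = (1−ρ)ρ^6/(1−ρ^7) = 0.411819
λ_eff = λ(1 − P_K) = 47.61·(1 − 0.411819) = 47.61·0.588181 = 28.0033 /hr

Final: 28.0033 /hr


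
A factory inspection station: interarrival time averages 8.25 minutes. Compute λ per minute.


λ = 1/(interarrival time) in consistent units.
1 minute = 1 min, so λ = 1/8.25 = 0.1212 per minute

Final: 0.1212 /min


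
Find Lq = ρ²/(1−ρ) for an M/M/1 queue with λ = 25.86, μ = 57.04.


ρ = 25.86/57.04 = 0.4534
Lq = ρ²/(1−ρ) = 0.2055/0.5466 = 0.3760

Final: 0.3760


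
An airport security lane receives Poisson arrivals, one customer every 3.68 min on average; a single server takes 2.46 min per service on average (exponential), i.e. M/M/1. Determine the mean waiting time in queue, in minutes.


λ = 60/3.68 = 16.3043 /hr
μ = 60/2.46 = 24.3902 /hr
ρ = λ/μ = 16.3043/24.3902 = 0.6685
Wq = ρ/(μ−λ) = 0.6685/(24.3902−16.3043) = 0.08267 hr
In minutes: 0.08267·60 = 4.960 min

Final: 4.960 min


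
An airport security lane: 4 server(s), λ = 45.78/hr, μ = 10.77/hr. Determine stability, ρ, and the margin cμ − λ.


Total capacity cμ = 4·10.77 = 43.08/hr
ρ = λ/(cμ) = 45.78/43.08 = 1.0627
Stable ⇔ ρ < 1: NO
Spare capacity = cμ − λ = 43.08 − 45.78 = -2.70/hr

Final: ρ = 1.0627; unstable; margin = -2.70/hr


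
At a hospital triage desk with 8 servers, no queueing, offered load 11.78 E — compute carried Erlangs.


B(8,11.78) = 0.414248 (Erlang-B)
Carried load = a(1 − B) = 11.78·(1 − 0.414248) = 11.78·0.585752 = 6.9002 E

Final: 6.9002 Erlangs


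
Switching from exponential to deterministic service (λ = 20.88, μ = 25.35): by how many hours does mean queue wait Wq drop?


ρ = 20.88/25.35 = 0.8237
Wq(M/M/1) = ρ/(μ−λ) = 0.8237/4.47 = 0.18427 hr
Wq(M/D/1) = ρ/(2(μ−λ)) = 0.09213 hr
Savings = 0.18427 − 0.09213 = 0.09213 hr

Final: 0.09213 hr


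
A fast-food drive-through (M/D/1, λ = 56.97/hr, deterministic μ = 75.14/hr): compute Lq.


ρ = 56.97/75.14 = 0.7582
M/D/1: Lq = ρ²/(2(1−ρ)) = 0.5748/(2·0.2418) = 1.18860

Final: 1.18860


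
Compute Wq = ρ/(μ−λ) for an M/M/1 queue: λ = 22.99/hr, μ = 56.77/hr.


ρ = 22.99/56.77 = 0.4050
Wq = ρ/(μ−λ) = 0.4050/(56.77 − 22.99) = 0.4050/33.78 = 0.01199 hr

Final: 0.01199 hr


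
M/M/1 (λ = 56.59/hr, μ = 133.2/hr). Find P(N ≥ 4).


ρ = 56.59/133.2 = 0.4248
P(N ≥ n) = ρ^n = 0.4248^4 = 0.032579

Final: 0.032579


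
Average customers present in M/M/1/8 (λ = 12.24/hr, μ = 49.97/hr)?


ρ = 12.24/49.97 = 0.2449
L = ρ[1 − (K+1)ρ^K + Kρ^(K+1)] / [(1−ρ)(1−ρ^(K+1))]
Numerator: 0.2449·(1 − 9·0.00001296 + 8·0.000003174) = 0.244925
Denominator: (0.7551)·(0.999997) = 0.755051
L = 0.244925/0.755051 = 0.3244

Final: 0.3244


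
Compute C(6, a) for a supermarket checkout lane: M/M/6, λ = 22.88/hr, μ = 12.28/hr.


a = λ/μ = 1.8632; ρ = a/6 = 0.3105
P₀ = 0.155028 (from M/M/c formula)
C(c,a) = [a^c/(c!(1−ρ))]·P₀ = [41.83559/(720·0.6895)]·0.155028
= 0.08428·0.155028 = 0.013065

Final: 0.013065


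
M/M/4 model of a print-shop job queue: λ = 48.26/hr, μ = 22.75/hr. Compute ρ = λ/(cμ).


ρ = λ/(cμ) = 48.26/(4·22.75) = 48.26/91.00 = 0.5303

Final: 0.5303


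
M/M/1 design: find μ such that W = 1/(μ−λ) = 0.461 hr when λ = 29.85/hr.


W = 1/(μ−λ) ⇒ μ − λ = 1/W = 1/0.461 = 2.1692
μ = λ + 1/W = 29.85 + 2.1692 = 32.0192 per hr

Final: 32.0192 /hr


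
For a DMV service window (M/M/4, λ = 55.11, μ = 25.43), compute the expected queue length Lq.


a = λ/μ = 2.1671; ρ = a/4 = 0.5418
P₀ = 0.108492
Lq = P₀·a^c·ρ / (c!·(1−ρ)²) = 0.108492·22.05648·0.5418/(24·0.20996)
= 0.25728

Final: 0.25728


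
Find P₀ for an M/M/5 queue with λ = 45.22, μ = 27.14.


a = λ/μ = 45.22/27.14 = 1.6662; ρ = a/c = 0.3332
Σ_{k=0}^{4} a^k/k! (terms k=0..4) = 1.00000 + 1.66618 + 1.38807 + 0.77092 + 0.32112 = 5.14629
Tail: a^5/(5!(1−ρ)) = 12.84114/(120·0.6668) = 0.16049
P₀ = 1/(5.14629 + 0.16049) = 1/5.30678 = 0.188438

Final: 0.188438


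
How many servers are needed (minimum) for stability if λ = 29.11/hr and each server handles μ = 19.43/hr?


Stability requires cμ > λ ⇔ c > λ/μ.
λ/μ = 29.11/19.43 = 1.4982
Minimum integer c = ⌊1.4982⌋ + 1 = 2
Check: 2·19.43 = 38.86 > 29.11, while 1·19.43 = 19.43 ≤ 29.11

Final: 2 servers


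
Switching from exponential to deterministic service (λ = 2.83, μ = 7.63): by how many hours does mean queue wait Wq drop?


ρ = 2.83/7.63 = 0.3709
Wq(M/M/1) = ρ/(μ−λ) = 0.3709/4.80 = 0.07727 hr
Wq(M/D/1) = ρ/(2(μ−λ)) = 0.03864 hr
Savings = 0.07727 − 0.03864 = 0.03864 hr

Final: 0.03864 hr


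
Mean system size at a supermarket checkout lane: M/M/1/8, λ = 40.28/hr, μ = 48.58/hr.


ρ = 40.28/48.58 = 0.8291
L = ρ[1 − (K+1)ρ^K + Kρ^(K+1)] / [(1−ρ)(1−ρ^(K+1))]
Numerator: 0.8291·(1 − 9·0.223386 + 8·0.185220) = 0.390766
Denominator: (0.1709)·(0.814780) = 0.139207
L = 0.390766/0.139207 = 2.8071

Final: 2.8071


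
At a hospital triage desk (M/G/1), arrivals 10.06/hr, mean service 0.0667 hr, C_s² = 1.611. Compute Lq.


ρ = λ·E[S] = 10.06·0.0667 = 0.6710
Lq = ρ²(1+C_s²)/(2(1−ρ)) = 0.4502·(1+1.611)/(2·0.3290)
= 0.4502·2.6110/0.6580 = 1.78662

Final: 1.78662


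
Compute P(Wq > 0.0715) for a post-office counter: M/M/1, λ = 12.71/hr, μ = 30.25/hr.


ρ = 12.71/30.25 = 0.4202
P(Wq > t) = ρ·e^{−(μ−λ)t} = 0.4202·e^{−1.2541}
= 0.4202·0.285330 = 0.119886

Final: 0.119886


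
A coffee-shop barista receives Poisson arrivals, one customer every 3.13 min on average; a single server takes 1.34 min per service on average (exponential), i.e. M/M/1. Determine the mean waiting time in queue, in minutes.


λ = 60/3.13 = 19.1693 /hr
μ = 60/1.34 = 44.7761 /hr
ρ = λ/μ = 19.1693/44.7761 = 0.4281
Wq = ρ/(μ−λ) = 0.4281/(44.7761−19.1693) = 0.01672 hr
In minutes: 0.01672·60 = 1.003 min

Final: 1.003 min


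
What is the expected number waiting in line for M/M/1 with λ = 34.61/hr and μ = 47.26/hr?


ρ = 34.61/47.26 = 0.7323
Lq = ρ²/(1−ρ) = 0.5363/0.2677 = 2.0036

Final: 2.0036


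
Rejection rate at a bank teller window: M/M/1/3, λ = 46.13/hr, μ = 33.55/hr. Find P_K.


ρ = λ/μ = 46.13/33.55 = 1.3750
P_K = (1−ρ)ρ^K/(1−ρ^(K+1)) = (-0.3750·2.599398)/(1 − 3.574075)
= -0.974677/-2.574075 = 0.378651

Final: 0.378651


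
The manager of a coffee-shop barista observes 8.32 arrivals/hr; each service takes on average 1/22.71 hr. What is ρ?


ρ = λ/μ = 8.32/22.71 = 0.3664

Final: 0.3664


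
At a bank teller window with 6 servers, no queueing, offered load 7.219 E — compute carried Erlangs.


B(6,7.219) = 0.344811 (Erlang-B)
Carried load = a(1 − B) = 7.219·(1 − 0.344811) = 7.219·0.655189 = 4.7298 E

Final: 4.7298 Erlangs


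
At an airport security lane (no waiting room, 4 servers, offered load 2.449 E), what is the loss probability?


B(c,a) = (a^c/c!) / Σ_{k=0}^{c} a^k/k!
a^4/4! = 1.498801
Σ terms (k=0..4): 1.00000 + 2.44900 + 2.99880 + 2.44802 + 1.49880 = 10.394622
B = 1.498801/10.394622 = 0.144190

Final: 0.144190


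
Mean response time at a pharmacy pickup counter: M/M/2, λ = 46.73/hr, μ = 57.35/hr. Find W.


a = 0.8148; ρ = 0.4074; P₀ = 0.421049
Lq = P₀·a^c·ρ/(c!(1−ρ)²) = 0.16216
Wq = Lq/λ = 0.16216/46.73 = 0.003470 hr
W = Wq + 1/μ = 0.003470 + 0.01744 = 0.02091 hr

Final: 0.02091 hr


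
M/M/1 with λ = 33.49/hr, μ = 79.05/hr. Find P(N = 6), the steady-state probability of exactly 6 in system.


ρ = 33.49/79.05 = 0.4237
P_n = (1−ρ)·ρ^n = (1 − 0.4237)·0.4237^6 = 0.5763·0.005782 = 0.003332

Final: 0.003332


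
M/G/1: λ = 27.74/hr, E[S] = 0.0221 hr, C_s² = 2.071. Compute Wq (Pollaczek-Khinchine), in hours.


ρ = λ·E[S] = 27.74·0.0221 = 0.6131
E[S²] = E[S]²(1+C_s²) = 0.0221²·(1+2.071) = 0.001500
Wq = λ·E[S²]/(2(1−ρ)) = 27.74·0.001500/(2·0.3869) = 0.05376 hr

Final: 0.05376 hr


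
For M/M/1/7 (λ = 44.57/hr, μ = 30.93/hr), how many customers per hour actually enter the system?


ρ = 1.4410; P_K = (1−ρ)ρ^7/(1−ρ^8) = 0.323433
λ_eff = λ(1 − P_K) = 44.57·(1 − 0.323433) = 44.57·0.676567 = 30.1546 /hr

Final: 30.1546 /hr


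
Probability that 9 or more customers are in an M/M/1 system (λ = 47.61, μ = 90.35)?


ρ = 47.61/90.35 = 0.5270
P(N ≥ n) = ρ^n = 0.5270^9 = 0.003133

Final: 0.003133


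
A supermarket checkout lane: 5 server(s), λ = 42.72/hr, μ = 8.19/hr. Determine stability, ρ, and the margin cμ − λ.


Total capacity cμ = 5·8.19 = 40.95/hr
ρ = λ/(cμ) = 42.72/40.95 = 1.0432
Stable ⇔ ρ < 1: NO
Spare capacity = cμ − λ = 40.95 − 42.72 = -1.77/hr

Final: ρ = 1.0432; unstable; margin = -1.77/hr


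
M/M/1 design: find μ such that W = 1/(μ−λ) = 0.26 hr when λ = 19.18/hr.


W = 1/(μ−λ) ⇒ μ − λ = 1/W = 1/0.26 = 3.8462
μ = λ + 1/W = 19.18 + 3.8462 = 23.0262 per hr

Final: 23.0262 /hr


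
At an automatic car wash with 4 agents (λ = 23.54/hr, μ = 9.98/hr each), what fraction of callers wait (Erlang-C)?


a = λ/μ = 2.3587; ρ = a/4 = 0.5897
P₀ = 0.087178 (from M/M/c formula)
C(c,a) = [a^c/(c!(1−ρ))]·P₀ = [30.95307/(24·0.4103)]·0.087178
= 3.14318·0.087178 = 0.274015

Final: 0.274015


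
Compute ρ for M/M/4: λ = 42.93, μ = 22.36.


ρ = λ/(cμ) = 42.93/(4·22.36) = 42.93/89.44 = 0.4800

Final: 0.4800


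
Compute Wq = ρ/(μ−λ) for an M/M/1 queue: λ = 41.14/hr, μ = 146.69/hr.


ρ = 41.14/146.69 = 0.2805
Wq = ρ/(μ−λ) = 0.2805/(146.69 − 41.14) = 0.2805/105.55 = 0.002657 hr

Final: 0.002657 hr


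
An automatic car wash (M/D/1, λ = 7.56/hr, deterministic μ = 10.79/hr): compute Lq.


ρ = 7.56/10.79 = 0.7006
M/D/1: Lq = ρ²/(2(1−ρ)) = 0.4909/(2·0.2994) = 0.81995

Final: 0.81995


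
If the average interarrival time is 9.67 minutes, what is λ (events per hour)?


λ = 1/(interarrival time) in consistent units.
1 hour = 60 min, so λ = 60/9.67 = 6.2048 per hour

Final: 6.2048 /hr


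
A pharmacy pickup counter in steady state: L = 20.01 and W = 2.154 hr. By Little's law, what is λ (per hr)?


λ = L/W = 20.01/2.154 = 9.2897 /hr

Final: 9.2897 /hr


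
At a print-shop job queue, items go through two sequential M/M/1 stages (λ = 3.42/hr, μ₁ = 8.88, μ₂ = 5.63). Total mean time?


Each node sees arrival rate λ = 3.42/hr (tandem ⇒ throughput preserved).
W₁ = 1/(μ₁−λ) = 1/(8.88−3.42) = 0.18315 hr
W₂ = 1/(μ₂−λ) = 1/(5.63−3.42) = 0.45249 hr
W_total = W₁ + W₂ = 0.18315 + 0.45249 = 0.63564 hr

Final: 0.63564 hr


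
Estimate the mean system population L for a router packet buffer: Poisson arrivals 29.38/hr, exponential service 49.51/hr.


ρ = λ/μ = 29.38/49.51 = 0.5934
L = ρ/(1−ρ) = 0.5934/(1 − 0.5934) = 0.5934/0.4066 = 1.4595

Final: 1.4595


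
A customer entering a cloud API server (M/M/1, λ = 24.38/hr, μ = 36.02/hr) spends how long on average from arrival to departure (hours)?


W = 1/(μ−λ) = 1/(36.02 − 24.38) = 1/11.64 = 0.08591 hr

Final: 0.08591 hr


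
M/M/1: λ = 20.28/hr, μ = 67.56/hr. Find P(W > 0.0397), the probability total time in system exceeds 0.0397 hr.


W ~ Exponential(μ−λ) for M/M/1.
μ − λ = 67.56 − 20.28 = 47.2800
P(W > t) = e^{−(μ−λ)t} = e^{−1.8770} = 0.153046

Final: 0.153046


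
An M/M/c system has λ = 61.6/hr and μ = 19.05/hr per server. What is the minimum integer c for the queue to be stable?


Stability requires cμ > λ ⇔ c > λ/μ.
λ/μ = 61.6/19.05 = 3.2336
Minimum integer c = ⌊3.2336⌋ + 1 = 4
Check: 4·19.05 = 76.20 > 61.6, while 3·19.05 = 57.15 ≤ 61.6

Final: 4 servers


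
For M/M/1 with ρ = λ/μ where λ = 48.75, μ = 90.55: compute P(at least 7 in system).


ρ = 48.75/90.55 = 0.5384
P(N ≥ n) = ρ^n = 0.5384^7 = 0.013110

Final: 0.013110


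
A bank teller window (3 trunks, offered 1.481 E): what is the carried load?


B(3,1.481) = 0.131436 (Erlang-B)
Carried load = a(1 − B) = 1.481·(1 − 0.131436) = 1.481·0.868564 = 1.2863 E

Final: 1.2863 Erlangs


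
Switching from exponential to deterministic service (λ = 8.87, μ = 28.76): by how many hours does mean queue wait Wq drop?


ρ = 8.87/28.76 = 0.3084
Wq(M/M/1) = ρ/(μ−λ) = 0.3084/19.89 = 0.01551 hr
Wq(M/D/1) = ρ/(2(μ−λ)) = 0.007753 hr
Savings = 0.01551 − 0.007753 = 0.007753 hr

Final: 0.007753 hr


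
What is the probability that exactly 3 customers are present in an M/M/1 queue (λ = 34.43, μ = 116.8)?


ρ = 34.43/116.8 = 0.2948
P_n = (1−ρ)·ρ^n = (1 − 0.2948)·0.2948^3 = 0.7052·0.025614 = 0.018064

Final: 0.018064


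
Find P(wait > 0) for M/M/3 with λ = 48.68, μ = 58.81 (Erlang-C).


a = λ/μ = 0.8278; ρ = a/3 = 0.2759
P₀ = 0.434616 (from M/M/c formula)
C(c,a) = [a^c/(c!(1−ρ))]·P₀ = [0.56715/(6·0.7241)]·0.434616
= 0.13054·0.434616 = 0.056737

Final: 0.056737


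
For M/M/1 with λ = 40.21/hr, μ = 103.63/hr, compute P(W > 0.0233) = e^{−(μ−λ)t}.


W ~ Exponential(μ−λ) for M/M/1.
μ − λ = 103.63 − 40.21 = 63.4200
P(W > t) = e^{−(μ−λ)t} = e^{−1.4777} = 0.228165

Final: 0.228165


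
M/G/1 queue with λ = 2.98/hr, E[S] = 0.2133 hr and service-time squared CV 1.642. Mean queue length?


ρ = λ·E[S] = 2.98·0.2133 = 0.6356
Lq = ρ²(1+C_s²)/(2(1−ρ)) = 0.4040·(1+1.642)/(2·0.3644)
= 0.4040·2.6420/0.7287 = 1.46480

Final: 1.46480


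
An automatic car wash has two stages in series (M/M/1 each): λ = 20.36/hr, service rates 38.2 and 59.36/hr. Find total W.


Each node sees arrival rate λ = 20.36/hr (tandem ⇒ throughput preserved).
W₁ = 1/(μ₁−λ) = 1/(38.2−20.36) = 0.05605 hr
W₂ = 1/(μ₂−λ) = 1/(59.36−20.36) = 0.02564 hr
W_total = W₁ + W₂ = 0.05605 + 0.02564 = 0.08169 hr

Final: 0.08169 hr


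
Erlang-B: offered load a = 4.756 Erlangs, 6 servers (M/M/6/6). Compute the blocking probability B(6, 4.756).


B(c,a) = (a^c/c!) / Σ_{k=0}^{c} a^k/k!
a^6/6! = 16.073801
Σ terms (k=0..6): 1.00000 + 4.75600 + 11.30977 + 17.92975 + 21.31848 + 20.27813 + 16.07380 = 92.665930
B = 16.073801/92.665930 = 0.173460

Final: 0.173460


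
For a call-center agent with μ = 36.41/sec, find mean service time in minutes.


Mean service time = 1/μ = 1/36.41 second = 0.02746 second
In minutes: 0.02746 × 0.0166667 = 0.0004577 min

Final: 0.0004577 min


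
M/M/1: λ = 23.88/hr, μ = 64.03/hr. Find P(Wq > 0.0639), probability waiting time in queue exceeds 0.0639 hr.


ρ = 23.88/64.03 = 0.3730
P(Wq > t) = ρ·e^{−(μ−λ)t} = 0.3730·e^{−2.5656}
= 0.3730·0.076874 = 0.028670

Final: 0.028670


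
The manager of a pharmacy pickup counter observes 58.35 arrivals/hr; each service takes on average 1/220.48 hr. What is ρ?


ρ = λ/μ = 58.35/220.48 = 0.2646

Final: 0.2646


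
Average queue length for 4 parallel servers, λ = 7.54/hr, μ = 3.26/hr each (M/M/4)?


a = λ/μ = 2.3129; ρ = a/4 = 0.5782
P₀ = 0.091940
Lq = P₀·a^c·ρ / (c!·(1−ρ)²) = 0.091940·28.61640·0.5782/(24·0.17790)
= 0.35631

Final: 0.35631


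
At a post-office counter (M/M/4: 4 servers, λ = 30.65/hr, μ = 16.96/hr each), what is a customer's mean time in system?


a = 1.8072; ρ = 0.4518; P₀ = 0.160396
Lq = P₀·a^c·ρ/(c!(1−ρ)²) = 0.10717
Wq = Lq/λ = 0.10717/30.65 = 0.003497 hr
W = Wq + 1/μ = 0.003497 + 0.05896 = 0.06246 hr

Final: 0.06246 hr


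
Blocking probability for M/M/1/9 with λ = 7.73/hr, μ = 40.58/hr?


ρ = λ/μ = 7.73/40.58 = 0.1905
P_K = (1−ρ)ρ^K/(1−ρ^(K+1)) = (0.8095·0.0000003302)/(1 − 0.00000006290)
= 0.0000002673/1.000000 = 0.0000002673

Final: 0.0000002673


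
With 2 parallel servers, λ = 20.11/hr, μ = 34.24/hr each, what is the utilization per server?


ρ = λ/(cμ) = 20.11/(2·34.24) = 20.11/68.48 = 0.2937

Final: 0.2937


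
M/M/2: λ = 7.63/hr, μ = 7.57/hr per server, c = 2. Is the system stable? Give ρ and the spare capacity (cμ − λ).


Total capacity cμ = 2·7.57 = 15.14/hr
ρ = λ/(cμ) = 7.63/15.14 = 0.5040
Stable ⇔ ρ < 1: YES
Spare capacity = cμ − λ = 15.14 − 7.63 = 7.51/hr

Final: ρ = 0.5040; stable; margin = 7.51/hr


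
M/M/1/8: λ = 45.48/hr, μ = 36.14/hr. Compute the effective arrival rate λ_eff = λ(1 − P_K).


ρ = 1.2584; P_K = (1−ρ)ρ^8/(1−ρ^9) = 0.235060
λ_eff = λ(1 − P_K) = 45.48·(1 − 0.235060) = 45.48·0.764940 = 34.7895 /hr

Final: 34.7895 /hr


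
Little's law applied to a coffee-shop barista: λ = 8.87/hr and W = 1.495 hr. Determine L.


L = λW = 8.87·1.495 = 13.2607

Final: 13.2607


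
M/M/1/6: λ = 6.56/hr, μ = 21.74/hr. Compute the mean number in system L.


ρ = 6.56/21.74 = 0.3017
L = ρ[1 − (K+1)ρ^K + Kρ^(K+1)] / [(1−ρ)(1−ρ^(K+1))]
Numerator: 0.3017·(1 − 7·0.0007549 + 6·0.0002278) = 0.300566
Denominator: (0.6983)·(0.999772) = 0.698093
L = 0.300566/0.698093 = 0.4306

Final: 0.4306


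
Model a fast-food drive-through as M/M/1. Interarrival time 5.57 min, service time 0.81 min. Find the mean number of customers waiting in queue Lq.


λ = 60/5.57 = 10.7720 /hr
μ = 60/0.81 = 74.0741 /hr
ρ = λ/μ = 10.7720/74.0741 = 0.1454
Lq = ρ²/(1−ρ) = 0.02115/0.8546 = 0.02475

Final: 0.02475


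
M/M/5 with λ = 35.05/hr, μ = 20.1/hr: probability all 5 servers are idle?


a = λ/μ = 35.05/20.1 = 1.7438; ρ = a/c = 0.3488
Σ_{k=0}^{4} a^k/k! (terms k=0..4) = 1.00000 + 1.74378 + 1.52039 + 0.88374 + 0.38526 = 5.53317
Tail: a^5/(5!(1−ρ)) = 16.12352/(120·0.6512) = 0.20632
P₀ = 1/(5.53317 + 0.20632) = 1/5.73949 = 0.174232

Final: 0.174232


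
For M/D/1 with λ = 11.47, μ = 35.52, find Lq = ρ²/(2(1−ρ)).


ρ = 11.47/35.52 = 0.3229
M/D/1: Lq = ρ²/(2(1−ρ)) = 0.1043/(2·0.6771) = 0.07700

Final: 0.07700


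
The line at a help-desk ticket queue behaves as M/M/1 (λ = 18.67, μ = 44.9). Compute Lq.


ρ = 18.67/44.9 = 0.4158
Lq = ρ²/(1−ρ) = 0.1729/0.5842 = 0.2960

Final: 0.2960


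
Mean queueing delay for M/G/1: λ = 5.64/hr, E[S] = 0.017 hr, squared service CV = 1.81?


ρ = λ·E[S] = 5.64·0.017 = 0.09588
E[S²] = E[S]²(1+C_s²) = 0.017²·(1+1.81) = 0.0008121
Wq = λ·E[S²]/(2(1−ρ)) = 5.64·0.0008121/(2·0.9041) = 0.002533 hr

Final: 0.002533 hr


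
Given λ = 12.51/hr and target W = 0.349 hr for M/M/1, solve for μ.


W = 1/(μ−λ) ⇒ μ − λ = 1/W = 1/0.349 = 2.8653
μ = λ + 1/W = 12.51 + 2.8653 = 15.3753 per hr

Final: 15.3753 /hr


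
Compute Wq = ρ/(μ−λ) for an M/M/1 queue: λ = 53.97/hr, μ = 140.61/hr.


ρ = 53.97/140.61 = 0.3838
Wq = ρ/(μ−λ) = 0.3838/(140.61 − 53.97) = 0.3838/86.64 = 0.004430 hr

Final: 0.004430 hr


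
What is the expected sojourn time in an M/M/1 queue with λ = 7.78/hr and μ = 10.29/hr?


W = 1/(μ−λ) = 1/(10.29 − 7.78) = 1/2.51 = 0.3984 hr

Final: 0.3984 hr


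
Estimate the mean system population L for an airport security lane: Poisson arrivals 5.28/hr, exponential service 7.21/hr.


ρ = λ/μ = 5.28/7.21 = 0.7323
L = ρ/(1−ρ) = 0.7323/(1 − 0.7323) = 0.7323/0.2677 = 2.7358

Final: 2.7358


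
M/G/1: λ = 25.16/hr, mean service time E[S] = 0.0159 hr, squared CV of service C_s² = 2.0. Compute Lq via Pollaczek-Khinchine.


ρ = λ·E[S] = 25.16·0.0159 = 0.4000
Lq = ρ²(1+C_s²)/(2(1−ρ)) = 0.1600·(1+2.0)/(2·0.6000)
= 0.1600·3.0000/1.1999 = 0.40012

Final: 0.40012


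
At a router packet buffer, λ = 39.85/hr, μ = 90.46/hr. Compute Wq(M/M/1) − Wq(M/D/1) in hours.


ρ = 39.85/90.46 = 0.4405
Wq(M/M/1) = ρ/(μ−λ) = 0.4405/50.61 = 0.008704 hr
Wq(M/D/1) = ρ/(2(μ−λ)) = 0.004352 hr
Savings = 0.008704 − 0.004352 = 0.004352 hr

Final: 0.004352 hr


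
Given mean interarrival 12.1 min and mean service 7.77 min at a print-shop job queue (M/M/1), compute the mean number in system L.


λ = 60/12.1 = 4.9587 /hr
μ = 60/7.77 = 7.7220 /hr
ρ = λ/μ = 4.9587/7.7220 = 0.6421
L = ρ/(1−ρ) = 0.6421/0.3579 = 1.7945

Final: 1.7945


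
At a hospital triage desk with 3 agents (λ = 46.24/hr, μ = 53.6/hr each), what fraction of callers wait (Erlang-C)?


a = λ/μ = 0.8627; ρ = a/3 = 0.2876
P₀ = 0.419288 (from M/M/c formula)
C(c,a) = [a^c/(c!(1−ρ))]·P₀ = [0.64204/(6·0.7124)]·0.419288
= 0.15020·0.419288 = 0.062976

Final: 0.062976


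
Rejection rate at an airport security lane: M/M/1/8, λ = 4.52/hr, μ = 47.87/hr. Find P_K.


ρ = λ/μ = 4.52/47.87 = 0.09442
P_K = (1−ρ)ρ^K/(1−ρ^(K+1)) = (0.9056·0.000000006318)/(1 − 5.966e-10)
= 0.000000005722/1.000000 = 0.000000005722

Final: 0.000000005722


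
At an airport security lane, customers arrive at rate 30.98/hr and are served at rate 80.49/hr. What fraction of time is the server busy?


ρ = λ/μ = 30.98/80.49 = 0.3849

Final: 0.3849


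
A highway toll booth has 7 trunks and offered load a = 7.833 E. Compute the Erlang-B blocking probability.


B(c,a) = (a^c/c!) / Σ_{k=0}^{c} a^k/k!
a^7/7! = 358.976773
Σ terms (k=0..7): 1.00000 + 7.83300 + 30.67794 + 80.10011 + 156.85605 + 245.73068 + 320.80141 + 358.97677 = 1201.975965
B = 358.976773/1201.975965 = 0.298656

Final: 0.298656


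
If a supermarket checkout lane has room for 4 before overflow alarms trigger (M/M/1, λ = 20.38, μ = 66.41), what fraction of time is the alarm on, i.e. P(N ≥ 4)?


ρ = 20.38/66.41 = 0.3069
P(N ≥ n) = ρ^n = 0.3069^4 = 0.008869

Final: 0.008869


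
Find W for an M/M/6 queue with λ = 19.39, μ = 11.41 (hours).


a = 1.6994; ρ = 0.2832; P₀ = 0.182696
Lq = P₀·a^c·ρ/(c!(1−ρ)²) = 0.003369
Wq = Lq/λ = 0.003369/19.39 = 0.0001738 hr
W = Wq + 1/μ = 0.0001738 + 0.08764 = 0.08782 hr

Final: 0.08782 hr


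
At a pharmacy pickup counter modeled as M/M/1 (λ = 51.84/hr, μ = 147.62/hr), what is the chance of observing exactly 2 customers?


ρ = 51.84/147.62 = 0.3512
P_n = (1−ρ)·ρ^n = (1 − 0.3512)·0.3512^2 = 0.6488·0.123322 = 0.080015

Final: 0.080015


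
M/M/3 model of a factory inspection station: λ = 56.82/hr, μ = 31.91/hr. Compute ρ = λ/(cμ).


ρ = λ/(cμ) = 56.82/(3·31.91) = 56.82/95.73 = 0.5935

Final: 0.5935


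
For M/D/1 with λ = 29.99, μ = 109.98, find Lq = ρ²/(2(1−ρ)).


ρ = 29.99/109.98 = 0.2727
M/D/1: Lq = ρ²/(2(1−ρ)) = 0.07436/(2·0.7273) = 0.05112

Final: 0.05112


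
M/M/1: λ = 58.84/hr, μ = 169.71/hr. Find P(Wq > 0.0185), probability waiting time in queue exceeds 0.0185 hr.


ρ = 58.84/169.71 = 0.3467
P(Wq > t) = ρ·e^{−(μ−λ)t} = 0.3467·e^{−2.0511}
= 0.3467·0.128594 = 0.044585

Final: 0.044585


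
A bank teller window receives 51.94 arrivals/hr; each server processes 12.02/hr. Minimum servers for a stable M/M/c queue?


Stability requires cμ > λ ⇔ c > λ/μ.
λ/μ = 51.94/12.02 = 4.3211
Minimum integer c = ⌊4.3211⌋ + 1 = 5
Check: 5·12.02 = 60.10 > 51.94, while 4·12.02 = 48.08 ≤ 51.94

Final: 5 servers


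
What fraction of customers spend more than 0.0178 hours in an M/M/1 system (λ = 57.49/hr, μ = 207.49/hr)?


W ~ Exponential(μ−λ) for M/M/1.
μ − λ = 207.49 − 57.49 = 150.0000
P(W > t) = e^{−(μ−λ)t} = e^{−2.6700} = 0.069252

Final: 0.069252


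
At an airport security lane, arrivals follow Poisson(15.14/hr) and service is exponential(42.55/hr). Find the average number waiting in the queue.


ρ = 15.14/42.55 = 0.3558
Lq = ρ²/(1−ρ) = 0.1266/0.6442 = 0.1965

Final: 0.1965


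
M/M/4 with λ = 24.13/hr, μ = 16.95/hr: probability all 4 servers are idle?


a = λ/μ = 24.13/16.95 = 1.4236; ρ = a/c = 0.3559
Σ_{k=0}^{3} a^k/k! (terms k=0..3) = 1.00000 + 1.42360 + 1.01332 + 0.48085 = 3.91777
Tail: a^4/(4!(1−ρ)) = 4.10724/(24·0.6441) = 0.26570
P₀ = 1/(3.91777 + 0.26570) = 1/4.18346 = 0.239036

Final: 0.239036


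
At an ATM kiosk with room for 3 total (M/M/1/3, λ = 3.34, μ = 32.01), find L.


ρ = 3.34/32.01 = 0.1043
L = ρ[1 − (K+1)ρ^K + Kρ^(K+1)] / [(1−ρ)(1−ρ^(K+1))]
Numerator: 0.1043·(1 − 4·0.001136 + 3·0.0001185) = 0.103905
Denominator: (0.8957)·(0.999881) = 0.895551
L = 0.103905/0.895551 = 0.1160

Final: 0.1160


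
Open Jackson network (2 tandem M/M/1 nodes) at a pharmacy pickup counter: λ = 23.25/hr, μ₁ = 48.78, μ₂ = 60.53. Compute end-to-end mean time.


Each node sees arrival rate λ = 23.25/hr (tandem ⇒ throughput preserved).
W₁ = 1/(μ₁−λ) = 1/(48.78−23.25) = 0.03917 hr
W₂ = 1/(μ₂−λ) = 1/(60.53−23.25) = 0.02682 hr
W_total = W₁ + W₂ = 0.03917 + 0.02682 = 0.06599 hr

Final: 0.06599 hr


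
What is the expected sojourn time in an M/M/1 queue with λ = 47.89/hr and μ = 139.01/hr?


W = 1/(μ−λ) = 1/(139.01 − 47.89) = 1/91.12 = 0.01097 hr

Final: 0.01097 hr


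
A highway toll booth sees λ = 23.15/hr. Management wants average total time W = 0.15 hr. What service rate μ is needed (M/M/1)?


W = 1/(μ−λ) ⇒ μ − λ = 1/W = 1/0.15 = 6.6667
μ = λ + 1/W = 23.15 + 6.6667 = 29.8167 per hr

Final: 29.8167 /hr


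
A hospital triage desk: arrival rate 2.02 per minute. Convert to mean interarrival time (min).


Mean interarrival time = 1/λ = 1/2.02 minute = 0.49505 minute
In minutes: 0.49505 × 1 = 0.4950 min

Final: 0.4950 min


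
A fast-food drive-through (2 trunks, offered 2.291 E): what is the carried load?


B(2,2.291) = 0.443650 (Erlang-B)
Carried load = a(1 − B) = 2.291·(1 − 0.443650) = 2.291·0.556350 = 1.2746 E

Final: 1.2746 Erlangs


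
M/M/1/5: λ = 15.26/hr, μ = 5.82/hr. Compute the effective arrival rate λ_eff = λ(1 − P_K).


ρ = 2.6220; P_K = (1−ρ)ρ^5/(1−ρ^6) = 0.620520
λ_eff = λ(1 − P_K) = 15.26·(1 − 0.620520) = 15.26·0.379480 = 5.7909 /hr

Final: 5.7909 /hr


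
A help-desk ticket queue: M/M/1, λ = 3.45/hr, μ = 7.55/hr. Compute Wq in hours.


ρ = 3.45/7.55 = 0.4570
Wq = ρ/(μ−λ) = 0.4570/(7.55 − 3.45) = 0.4570/4.10 = 0.1115 hr

Final: 0.1115 hr


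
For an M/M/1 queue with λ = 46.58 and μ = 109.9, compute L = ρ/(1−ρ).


ρ = λ/μ = 46.58/109.9 = 0.4238
L = ρ/(1−ρ) = 0.4238/(1 − 0.4238) = 0.4238/0.5762 = 0.7356

Final: 0.7356


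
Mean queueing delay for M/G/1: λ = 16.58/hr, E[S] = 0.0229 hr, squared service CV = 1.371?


ρ = λ·E[S] = 16.58·0.0229 = 0.3797
E[S²] = E[S]²(1+C_s²) = 0.0229²·(1+1.371) = 0.001243
Wq = λ·E[S²]/(2(1−ρ)) = 16.58·0.001243/(2·0.6203) = 0.01662 hr

Final: 0.01662 hr


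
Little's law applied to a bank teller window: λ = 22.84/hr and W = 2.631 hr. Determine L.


L = λW = 22.84·2.631 = 60.0920

Final: 60.0920


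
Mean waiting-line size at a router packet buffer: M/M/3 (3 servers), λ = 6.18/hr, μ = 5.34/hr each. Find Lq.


a = λ/μ = 1.1573; ρ = a/3 = 0.3858
P₀ = 0.307923
Lq = P₀·a^c·ρ / (c!·(1−ρ)²) = 0.307923·1.55004·0.3858/(6·0.37728)
= 0.08134

Final: 0.08134


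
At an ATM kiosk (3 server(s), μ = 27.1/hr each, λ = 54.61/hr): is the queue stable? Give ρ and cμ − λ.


Total capacity cμ = 3·27.1 = 81.30/hr
ρ = λ/(cμ) = 54.61/81.30 = 0.6717
Stable ⇔ ρ < 1: YES
Spare capacity = cμ − λ = 81.30 − 54.61 = 26.69/hr

Final: ρ = 0.6717; stable; margin = 26.69/hr


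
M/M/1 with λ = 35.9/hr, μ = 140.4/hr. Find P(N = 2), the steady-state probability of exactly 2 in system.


ρ = 35.9/140.4 = 0.2557
P_n = (1−ρ)·ρ^n = (1 − 0.2557)·0.2557^2 = 0.7443·0.065381 = 0.048664

Final: 0.048664


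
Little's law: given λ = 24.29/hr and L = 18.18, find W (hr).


W = L/λ = 18.18/24.29 = 0.7485 hr

Final: 0.7485 hr


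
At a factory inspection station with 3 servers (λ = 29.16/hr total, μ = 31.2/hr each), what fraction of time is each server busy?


ρ = λ/(cμ) = 29.16/(3·31.2) = 29.16/93.60 = 0.3115

Final: 0.3115


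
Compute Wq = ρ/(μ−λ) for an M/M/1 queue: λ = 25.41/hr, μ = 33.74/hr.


ρ = 25.41/33.74 = 0.7531
Wq = ρ/(μ−λ) = 0.7531/(33.74 − 25.41) = 0.7531/8.33 = 0.09041 hr

Final: 0.09041 hr


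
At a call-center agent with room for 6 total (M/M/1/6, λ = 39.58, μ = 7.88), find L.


ρ = 39.58/7.88 = 5.0228
L = ρ[1 − (K+1)ρ^K + Kρ^(K+1)] / [(1−ρ)(1−ρ^(K+1))]
Numerator: 5.0228·(1 − 7·16058.221138 + 6·80657.917846) = 1866191.771784
Denominator: (-4.0228)·(-80656.917846) = 324470.088288
L = 1866191.771784/324470.088288 = 5.7515

Final: 5.7515


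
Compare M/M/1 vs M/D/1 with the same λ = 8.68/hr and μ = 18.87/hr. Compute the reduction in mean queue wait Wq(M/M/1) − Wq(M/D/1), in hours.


ρ = 8.68/18.87 = 0.4600
Wq(M/M/1) = ρ/(μ−λ) = 0.4600/10.19 = 0.04514 hr
Wq(M/D/1) = ρ/(2(μ−λ)) = 0.02257 hr
Savings = 0.04514 − 0.02257 = 0.02257 hr

Final: 0.02257 hr


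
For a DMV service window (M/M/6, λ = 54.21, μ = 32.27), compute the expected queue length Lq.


a = λ/μ = 1.6799; ρ = a/6 = 0.2800
P₀ = 0.186300
Lq = P₀·a^c·ρ / (c!·(1−ρ)²) = 0.186300·22.47412·0.2800/(720·0.51843)
= 0.003141

Final: 0.003141


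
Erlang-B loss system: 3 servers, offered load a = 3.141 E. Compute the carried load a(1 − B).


B(3,3.141) = 0.362728 (Erlang-B)
Carried load = a(1 − B) = 3.141·(1 − 0.362728) = 3.141·0.637272 = 2.0017 E

Final: 2.0017 Erlangs


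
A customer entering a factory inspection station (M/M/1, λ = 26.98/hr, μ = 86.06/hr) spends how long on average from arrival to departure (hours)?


W = 1/(μ−λ) = 1/(86.06 − 26.98) = 1/59.08 = 0.01693 hr

Final: 0.01693 hr


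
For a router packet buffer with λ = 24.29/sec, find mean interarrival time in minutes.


Mean interarrival time = 1/λ = 1/24.29 second = 0.04117 second
In minutes: 0.04117 × 0.0166667 = 0.0006862 min

Final: 0.0006862 min


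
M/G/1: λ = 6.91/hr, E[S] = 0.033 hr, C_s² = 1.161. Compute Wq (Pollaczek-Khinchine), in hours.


ρ = λ·E[S] = 6.91·0.033 = 0.2280
E[S²] = E[S]²(1+C_s²) = 0.033²·(1+1.161) = 0.002353
Wq = λ·E[S²]/(2(1−ρ)) = 6.91·0.002353/(2·0.7720) = 0.01053 hr

Final: 0.01053 hr


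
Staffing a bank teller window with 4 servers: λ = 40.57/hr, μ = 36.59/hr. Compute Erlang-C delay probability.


a = λ/μ = 1.1088; ρ = a/4 = 0.2772
P₀ = 0.329189 (from M/M/c formula)
C(c,a) = [a^c/(c!(1−ρ))]·P₀ = [1.51137/(24·0.7228)]·0.329189
= 0.08712·0.329189 = 0.028680

Final: 0.028680


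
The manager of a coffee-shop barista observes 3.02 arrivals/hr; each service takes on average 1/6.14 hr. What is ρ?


ρ = λ/μ = 3.02/6.14 = 0.4919

Final: 0.4919


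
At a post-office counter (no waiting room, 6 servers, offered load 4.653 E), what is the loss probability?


B(c,a) = (a^c/c!) / Σ_{k=0}^{c} a^k/k!
a^6/6! = 14.095024
Σ terms (k=0..6): 1.00000 + 4.65300 + 10.82520 + 16.78989 + 19.53084 + 18.17540 + 14.09502 = 85.069364
B = 14.095024/85.069364 = 0.165689

Final: 0.165689


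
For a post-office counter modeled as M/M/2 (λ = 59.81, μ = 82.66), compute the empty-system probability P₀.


a = λ/μ = 59.81/82.66 = 0.7236; ρ = a/c = 0.3618
Σ_{k=0}^{1} a^k/k! (terms k=0..1) = 1.00000 + 0.72357 = 1.72357
Tail: a^2/(2!(1−ρ)) = 0.52355/(2·0.6382) = 0.41016
P₀ = 1/(1.72357 + 0.41016) = 1/2.13373 = 0.468663

Final: 0.468663


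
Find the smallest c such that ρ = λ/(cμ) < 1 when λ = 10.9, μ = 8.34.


Stability requires cμ > λ ⇔ c > λ/μ.
λ/μ = 10.9/8.34 = 1.3070
Minimum integer c = ⌊1.3070⌋ + 1 = 2
Check: 2·8.34 = 16.68 > 10.9, while 1·8.34 = 8.34 ≤ 10.9

Final: 2 servers


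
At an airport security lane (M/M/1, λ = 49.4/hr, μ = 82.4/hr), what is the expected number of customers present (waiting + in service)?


ρ = λ/μ = 49.4/82.4 = 0.5995
L = ρ/(1−ρ) = 0.5995/(1 − 0.5995) = 0.5995/0.4005 = 1.4970

Final: 1.4970


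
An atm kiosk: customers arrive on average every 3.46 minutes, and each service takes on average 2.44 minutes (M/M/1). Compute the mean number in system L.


λ = 60/3.46 = 17.3410 /hr
μ = 60/2.44 = 24.5902 /hr
ρ = λ/μ = 17.3410/24.5902 = 0.7052
L = ρ/(1−ρ) = 0.7052/0.2948 = 2.3922

Final: 2.3922


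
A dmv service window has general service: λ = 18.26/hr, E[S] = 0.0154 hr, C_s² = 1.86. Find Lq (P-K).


ρ = λ·E[S] = 18.26·0.0154 = 0.2812
Lq = ρ²(1+C_s²)/(2(1−ρ)) = 0.07908·(1+1.86)/(2·0.7188)
= 0.07908·2.8600/1.4376 = 0.15732

Final: 0.15732


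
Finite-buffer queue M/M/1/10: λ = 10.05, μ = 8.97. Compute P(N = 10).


ρ = λ/μ = 10.05/8.97 = 1.1204
P_K = (1−ρ)ρ^K/(1−ρ^(K+1)) = (-0.1204·3.116996)/(1 − 3.492286)
= -0.375290/-2.492286 = 0.150581

Final: 0.150581


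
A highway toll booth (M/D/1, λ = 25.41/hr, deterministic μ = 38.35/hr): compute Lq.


ρ = 25.41/38.35 = 0.6626
M/D/1: Lq = ρ²/(2(1−ρ)) = 0.4390/(2·0.3374) = 0.65055

Final: 0.65055


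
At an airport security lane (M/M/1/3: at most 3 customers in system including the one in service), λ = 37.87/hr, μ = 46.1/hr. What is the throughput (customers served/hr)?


ρ = 0.8215; P_K = (1−ρ)ρ^3/(1−ρ^4) = 0.181715
λ_eff = λ(1 − P_K) = 37.87·(1 − 0.181715) = 37.87·0.818285 = 30.9884 /hr

Final: 30.9884 /hr


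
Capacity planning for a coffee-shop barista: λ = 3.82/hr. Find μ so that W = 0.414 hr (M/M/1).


W = 1/(μ−λ) ⇒ μ − λ = 1/W = 1/0.414 = 2.4155
μ = λ + 1/W = 3.82 + 2.4155 = 6.2355 per hr

Final: 6.2355 /hr


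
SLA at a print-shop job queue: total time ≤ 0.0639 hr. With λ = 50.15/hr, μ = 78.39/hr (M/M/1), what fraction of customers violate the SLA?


W ~ Exponential(μ−λ) for M/M/1.
μ − λ = 78.39 − 50.15 = 28.2400
P(W > t) = e^{−(μ−λ)t} = e^{−1.8045} = 0.164551

Final: 0.164551


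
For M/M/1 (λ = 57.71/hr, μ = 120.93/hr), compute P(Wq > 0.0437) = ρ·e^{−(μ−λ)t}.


ρ = 57.71/120.93 = 0.4772
P(Wq > t) = ρ·e^{−(μ−λ)t} = 0.4772·e^{−2.7627}
= 0.4772·0.063120 = 0.030122

Final: 0.030122


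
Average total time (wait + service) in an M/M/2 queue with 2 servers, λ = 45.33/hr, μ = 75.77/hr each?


a = 0.5983; ρ = 0.2991; P₀ = 0.539493
Lq = P₀·a^c·ρ/(c!(1−ρ)²) = 0.05879
Wq = Lq/λ = 0.05879/45.33 = 0.001297 hr
W = Wq + 1/μ = 0.001297 + 0.01320 = 0.01449 hr

Final: 0.01449 hr


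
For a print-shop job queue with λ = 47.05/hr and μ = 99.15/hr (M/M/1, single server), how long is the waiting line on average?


ρ = 47.05/99.15 = 0.4745
Lq = ρ²/(1−ρ) = 0.2252/0.5255 = 0.4285

Final: 0.4285


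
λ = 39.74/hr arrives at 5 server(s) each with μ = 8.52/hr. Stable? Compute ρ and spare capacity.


Total capacity cμ = 5·8.52 = 42.60/hr
ρ = λ/(cμ) = 39.74/42.60 = 0.9329
Stable ⇔ ρ < 1: YES
Spare capacity = cμ − λ = 42.60 − 39.74 = 2.86/hr

Final: ρ = 0.9329; stable; margin = 2.86/hr


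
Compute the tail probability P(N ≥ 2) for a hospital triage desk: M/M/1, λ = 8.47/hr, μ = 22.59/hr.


ρ = 8.47/22.59 = 0.3749
P(N ≥ n) = ρ^n = 0.3749^2 = 0.140584

Final: 0.140584


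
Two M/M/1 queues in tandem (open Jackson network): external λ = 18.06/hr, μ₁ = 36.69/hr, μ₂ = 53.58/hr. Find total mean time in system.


Each node sees arrival rate λ = 18.06/hr (tandem ⇒ throughput preserved).
W₁ = 1/(μ₁−λ) = 1/(36.69−18.06) = 0.05368 hr
W₂ = 1/(μ₂−λ) = 1/(53.58−18.06) = 0.02815 hr
W_total = W₁ + W₂ = 0.05368 + 0.02815 = 0.08183 hr

Final: 0.08183 hr


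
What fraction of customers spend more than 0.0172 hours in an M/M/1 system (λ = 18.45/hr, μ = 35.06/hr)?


W ~ Exponential(μ−λ) for M/M/1.
μ − λ = 35.06 − 18.45 = 16.6100
P(W > t) = e^{−(μ−λ)t} = e^{−0.2857} = 0.751494

Final: 0.751494


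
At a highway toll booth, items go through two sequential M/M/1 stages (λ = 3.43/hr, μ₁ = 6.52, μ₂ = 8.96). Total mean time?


Each node sees arrival rate λ = 3.43/hr (tandem ⇒ throughput preserved).
W₁ = 1/(μ₁−λ) = 1/(6.52−3.43) = 0.32362 hr
W₂ = 1/(μ₂−λ) = 1/(8.96−3.43) = 0.18083 hr
W_total = W₁ + W₂ = 0.32362 + 0.18083 = 0.50446 hr

Final: 0.50446 hr


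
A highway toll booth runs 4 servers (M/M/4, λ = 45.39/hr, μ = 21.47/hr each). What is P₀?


a = λ/μ = 45.39/21.47 = 2.1141; ρ = a/c = 0.5285
Σ_{k=0}^{3} a^k/k! (terms k=0..3) = 1.00000 + 2.11411 + 2.23474 + 1.57483 = 6.92368
Tail: a^4/(4!(1−ρ)) = 19.97619/(24·0.4715) = 1.76541
P₀ = 1/(6.92368 + 1.76541) = 1/8.68909 = 0.115087

Final: 0.115087


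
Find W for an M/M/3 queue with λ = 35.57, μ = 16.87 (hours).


a = 2.1085; ρ = 0.7028; P₀ = 0.094443
Lq = P₀·a^c·ρ/(c!(1−ρ)²) = 1.17422
Wq = Lq/λ = 1.17422/35.57 = 0.03301 hr
W = Wq + 1/μ = 0.03301 + 0.05928 = 0.09229 hr

Final: 0.09229 hr


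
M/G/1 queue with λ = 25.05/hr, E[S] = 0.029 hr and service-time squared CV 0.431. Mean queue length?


ρ = λ·E[S] = 25.05·0.029 = 0.7265
Lq = ρ²(1+C_s²)/(2(1−ρ)) = 0.5277·(1+0.431)/(2·0.2735)
= 0.5277·1.4310/0.5471 = 1.38033

Final: 1.38033


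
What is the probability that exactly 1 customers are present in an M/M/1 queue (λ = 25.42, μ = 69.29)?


ρ = 25.42/69.29 = 0.3669
P_n = (1−ρ)·ρ^n = (1 − 0.3669)·0.3669^1 = 0.6331·0.366864 = 0.232275

Final: 0.232275


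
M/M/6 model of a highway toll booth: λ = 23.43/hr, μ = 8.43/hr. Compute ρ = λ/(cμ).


ρ = λ/(cμ) = 23.43/(6·8.43) = 23.43/50.58 = 0.4632

Final: 0.4632


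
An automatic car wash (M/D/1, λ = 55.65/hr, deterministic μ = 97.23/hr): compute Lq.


ρ = 55.65/97.23 = 0.5724
M/D/1: Lq = ρ²/(2(1−ρ)) = 0.3276/(2·0.4276) = 0.38301

Final: 0.38301


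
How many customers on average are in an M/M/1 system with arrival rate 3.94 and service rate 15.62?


ρ = λ/μ = 3.94/15.62 = 0.2522
L = ρ/(1−ρ) = 0.2522/(1 − 0.2522) = 0.2522/0.7478 = 0.3373

Final: 0.3373


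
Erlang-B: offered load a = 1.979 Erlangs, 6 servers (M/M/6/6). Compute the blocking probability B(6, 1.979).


B(c,a) = (a^c/c!) / Σ_{k=0}^{c} a^k/k!
a^6/6! = 0.083434
Σ terms (k=0..6): 1.00000 + 1.97900 + 1.95822 + 1.29177 + 0.63910 + 0.25296 + 0.08343 = 7.204489
B = 0.083434/7.204489 = 0.011581

Final: 0.011581


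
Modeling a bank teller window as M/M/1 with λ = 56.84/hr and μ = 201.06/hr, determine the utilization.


ρ = λ/μ = 56.84/201.06 = 0.2827

Final: 0.2827


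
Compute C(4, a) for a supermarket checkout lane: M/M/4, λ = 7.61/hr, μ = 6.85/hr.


a = λ/μ = 1.1109; ρ = a/4 = 0.2777
P₀ = 0.328466 (from M/M/c formula)
C(c,a) = [a^c/(c!(1−ρ))]·P₀ = [1.52327/(24·0.7223)]·0.328466
= 0.08788·0.328466 = 0.028864

Final: 0.028864
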